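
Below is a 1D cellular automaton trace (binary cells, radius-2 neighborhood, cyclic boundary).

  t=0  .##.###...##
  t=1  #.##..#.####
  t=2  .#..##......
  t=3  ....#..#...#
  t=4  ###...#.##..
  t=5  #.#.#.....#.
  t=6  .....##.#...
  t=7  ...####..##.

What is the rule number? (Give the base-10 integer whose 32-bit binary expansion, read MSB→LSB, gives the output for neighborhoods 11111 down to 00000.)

  nb #####: next=.  (t=1,i=10, bit31=0)
  nb ####.: next=.  (t=1,i=11, bit30=0)
  nb ###.#: next=.  (t=1,i=0, bit29=0)
  nb ###..: next=#  (t=0,i=6, bit28=1)
  nb ##.##: next=#  (t=0,i=0, bit27=1)
  nb ##.#.: next=.  (t=6,i=7, bit26=0)
  nb ##..#: next=#  (t=1,i=4, bit25=1)
  nb ##...: next=.  (t=0,i=7, bit24=0)
  nb #.###: next=.  (t=0,i=4, bit23=0)
  nb #.##.: next=.  (t=0,i=1, bit22=0)
  nb #.#.#: next=.  (t=5,i=0, bit21=0)
  nb #.#..: next=.  (t=5,i=4, bit20=0)
  nb #..##: next=.  (t=2,i=3, bit19=0)
  nb #..#.: next=#  (t=1,i=5, bit18=1)
  nb #...#: next=#  (t=0,i=8, bit17=1)
  nb #....: next=#  (t=2,i=7, bit16=1)
  nb .####: next=.  (t=1,i=9, bit15=0)
  nb .###.: next=.  (t=0,i=5, bit14=0)
  nb .##.#: next=#  (t=0,i=2, bit13=1)
  nb .##..: next=.  (t=1,i=3, bit12=0)
  nb .#.##: next=.  (t=1,i=7, bit11=0)
  nb .#.#.: next=.  (t=5,i=1, bit10=0)
  nb .#..#: next=.  (t=2,i=2, bit9=0)
  nb .#...: next=#  (t=3,i=0, bit8=1)
  nb ..###: next=#  (t=4,i=0, bit7=1)
  nb ..##.: next=#  (t=0,i=10, bit6=1)
  nb ..#.#: next=.  (t=1,i=6, bit5=0)
  nb ..#..: next=.  (t=2,i=1, bit4=0)
  nb ...##: next=#  (t=0,i=9, bit3=1)
  nb ...#.: next=.  (t=2,i=0, bit2=0)
  nb ....#: next=#  (t=2,i=11, bit1=1)
  nb .....: next=.  (t=2,i=8, bit0=0)
  bits 00011010000001110010000111001010 = 436675018

436675018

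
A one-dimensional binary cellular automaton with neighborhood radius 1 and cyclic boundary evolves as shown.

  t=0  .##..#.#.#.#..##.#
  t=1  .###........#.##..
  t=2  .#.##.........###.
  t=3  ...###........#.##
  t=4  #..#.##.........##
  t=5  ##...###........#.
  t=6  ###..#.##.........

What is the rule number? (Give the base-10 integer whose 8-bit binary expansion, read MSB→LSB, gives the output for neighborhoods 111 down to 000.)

  [7] ### => .  t=1,i=2
  [6] ##. => #  t=0,i=2
  [5] #.# => .  t=0,i=0
  [4] #.. => #  t=0,i=3
  [3] .## => #  t=0,i=1
  [2] .#. => .  t=0,i=5
  [1] ..# => .  t=0,i=4
  [0] ... => .  t=1,i=5
  bits 01011000 = 88

88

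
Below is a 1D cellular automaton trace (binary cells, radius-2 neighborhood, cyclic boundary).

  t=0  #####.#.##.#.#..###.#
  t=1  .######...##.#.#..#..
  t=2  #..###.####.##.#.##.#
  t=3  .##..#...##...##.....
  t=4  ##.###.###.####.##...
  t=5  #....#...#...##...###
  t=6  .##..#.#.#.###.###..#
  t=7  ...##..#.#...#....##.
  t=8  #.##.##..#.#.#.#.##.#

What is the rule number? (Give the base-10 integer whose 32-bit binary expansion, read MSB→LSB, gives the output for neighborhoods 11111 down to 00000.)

3879665752

  ##### -> #   bit 31 = 1  t=0,i=1
  ####. -> #   bit 30 = 1  t=0,i=3
  ###.# -> #   bit 29 = 1  t=0,i=4
  ###.. -> .   bit 28 = 0  t=1,i=6
  ##.## -> .   bit 27 = 0  t=0,i=19
  ##.#. -> #   bit 26 = 1  t=0,i=5
  ##..# -> #   bit 25 = 1  t=2,i=1
  ##... -> #   bit 24 = 1  t=1,i=7
  #.### -> .   bit 23 = 0  t=0,i=20
  #.##. -> .   bit 22 = 0  t=0,i=8
  #.#.# -> #   bit 21 = 1  t=0,i=6
  #.#.. -> #   bit 20 = 1  t=0,i=13
  #..## -> #   bit 19 = 1  t=0,i=15
  #..#. -> #   bit 18 = 1  t=1,i=17
  #...# -> #   bit 17 = 1  t=1,i=8
  #.... -> #   bit 16 = 1  t=3,i=17
  .#### -> .   bit 15 = 0  t=0,i=0
  .###. -> .   bit 14 = 0  t=0,i=17
  .##.# -> .   bit 13 = 0  t=0,i=9
  .##.. -> .   bit 12 = 0  t=2,i=0
  .#.## -> .   bit 11 = 0  t=0,i=7
  .#.#. -> .   bit 10 = 0  t=0,i=12
  .#..# -> .   bit 9 = 0  t=0,i=14
  .#... -> .   bit 8 = 0  t=1,i=19
  ..### -> .   bit 7 = 0  t=0,i=16
  ..##. -> #   bit 6 = 1  t=1,i=10
  ..#.# -> .   bit 5 = 0  t=6,i=5
  ..#.. -> #   bit 4 = 1  t=1,i=18
  ...## -> #   bit 3 = 1  t=1,i=0
  ...#. -> .   bit 2 = 0  t=5,i=4
  ....# -> .   bit 1 = 0  t=3,i=20
  ..... -> .   bit 0 = 0  t=3,i=18
  bits 11100111001111110000000001011000 = 3879665752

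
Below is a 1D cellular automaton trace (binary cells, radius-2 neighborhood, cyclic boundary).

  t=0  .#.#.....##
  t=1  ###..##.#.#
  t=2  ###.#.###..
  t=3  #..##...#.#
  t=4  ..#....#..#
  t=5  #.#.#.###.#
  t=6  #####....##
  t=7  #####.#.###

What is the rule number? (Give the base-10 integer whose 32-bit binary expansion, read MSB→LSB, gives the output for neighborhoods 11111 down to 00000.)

  nb #####: next=#  (t=6,i=0, bit31=1)
  nb ####.: next=#  (t=1,i=1, bit30=1)
  nb ###.#: next=.  (t=2,i=2, bit29=0)
  nb ###..: next=#  (t=1,i=2, bit28=1)
  nb ##.##: next=#  (t=5,i=9, bit27=1)
  nb ##.#.: next=#  (t=0,i=0, bit26=1)
  nb ##..#: next=.  (t=1,i=3, bit25=0)
  nb ##...: next=.  (t=3,i=5, bit24=0)
  nb #.###: next=.  (t=1,i=10, bit23=0)
  nb #.##.: next=#  (t=3,i=10, bit22=1)
  nb #.#.#: next=#  (t=0,i=1, bit21=1)
  nb #.#..: next=.  (t=0,i=3, bit20=0)
  nb #..##: next=#  (t=1,i=4, bit19=1)
  nb #..#.: next=.  (t=4,i=1, bit18=0)
  nb #...#: next=.  (t=3,i=6, bit17=0)
  nb #....: next=#  (t=0,i=5, bit16=1)
  nb .####: next=#  (t=1,i=0, bit15=1)
  nb .###.: next=.  (t=2,i=1, bit14=0)
  nb .##.#: next=#  (t=0,i=10, bit13=1)
  nb .##..: next=.  (t=3,i=0, bit12=0)
  nb .#.##: next=.  (t=1,i=9, bit11=0)
  nb .#.#.: next=#  (t=0,i=2, bit10=1)
  nb .#..#: next=#  (t=4,i=0, bit9=1)
  nb .#...: next=.  (t=0,i=4, bit8=0)
  nb ..###: next=#  (t=2,i=0, bit7=1)
  nb ..##.: next=.  (t=0,i=9, bit6=0)
  nb ..#.#: next=.  (t=3,i=8, bit5=0)
  nb ..#..: next=#  (t=4,i=2, bit4=1)
  nb ...##: next=#  (t=0,i=8, bit3=1)
  nb ...#.: next=#  (t=3,i=7, bit2=1)
  nb ....#: next=.  (t=0,i=7, bit1=0)
  nb .....: next=#  (t=0,i=6, bit0=1)
  bits 11011100011010011010011010011101 = 3697911453

3697911453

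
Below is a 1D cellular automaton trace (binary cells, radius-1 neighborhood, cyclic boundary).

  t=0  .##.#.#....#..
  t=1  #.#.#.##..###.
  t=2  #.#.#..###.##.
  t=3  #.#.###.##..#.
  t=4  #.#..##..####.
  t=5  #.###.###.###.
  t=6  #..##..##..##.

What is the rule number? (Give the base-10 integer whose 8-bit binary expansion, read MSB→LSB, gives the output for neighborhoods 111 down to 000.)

  ### -> #   bit 7 = 1  t=1,i=11
  ##. -> #   bit 6 = 1  t=0,i=2
  #.# -> .   bit 5 = 0  t=0,i=3
  #.. -> #   bit 4 = 1  t=0,i=7
  .## -> .   bit 3 = 0  t=0,i=1
  .#. -> #   bit 2 = 1  t=0,i=4
  ..# -> #   bit 1 = 1  t=0,i=0
  ... -> .   bit 0 = 0  t=0,i=8
  bits 11010110 = 214

214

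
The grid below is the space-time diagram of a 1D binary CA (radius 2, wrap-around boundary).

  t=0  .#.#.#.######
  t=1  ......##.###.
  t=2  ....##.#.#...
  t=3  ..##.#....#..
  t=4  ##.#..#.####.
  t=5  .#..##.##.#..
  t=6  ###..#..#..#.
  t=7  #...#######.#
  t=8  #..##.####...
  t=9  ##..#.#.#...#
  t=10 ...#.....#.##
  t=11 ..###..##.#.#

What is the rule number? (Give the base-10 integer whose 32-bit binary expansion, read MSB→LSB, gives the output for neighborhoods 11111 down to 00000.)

  ##### -> #   bit 31 = 1  t=0,i=9
  ####. -> #   bit 30 = 1  t=0,i=11
  ###.# -> .   bit 29 = 0  t=0,i=12
  ###.. -> .   bit 28 = 0  t=1,i=11
  ##.## -> .   bit 27 = 0  t=1,i=8
  ##.#. -> .   bit 26 = 0  t=0,i=0
  ##..# -> .   bit 25 = 0  t=6,i=3
  ##... -> .   bit 24 = 0  t=1,i=12
  #.### -> #   bit 23 = 1  t=0,i=7
  #.##. -> .   bit 22 = 0  t=4,i=0
  #.#.# -> .   bit 21 = 0  t=0,i=1
  #.#.. -> .   bit 20 = 0  t=2,i=9
  #..## -> .   bit 19 = 0  t=5,i=3
  #..#. -> #   bit 18 = 1  t=4,i=5
  #...# -> .   bit 17 = 0  t=5,i=12
  #.... -> .   bit 16 = 0  t=1,i=0
  .#### -> .   bit 15 = 0  t=0,i=8
  .###. -> .   bit 14 = 0  t=1,i=10
  .##.# -> #   bit 13 = 1  t=1,i=7
  .##.. -> #   bit 12 = 1  t=7,i=0
  .#.## -> #   bit 11 = 1  t=0,i=6
  .#.#. -> .   bit 10 = 0  t=0,i=2
  .#..# -> #   bit 9 = 1  t=4,i=4
  .#... -> #   bit 8 = 1  t=2,i=10
  ..### -> #   bit 7 = 1  t=7,i=4
  ..##. -> .   bit 6 = 0  t=1,i=6
  ..#.# -> .   bit 5 = 0  t=4,i=6
  ..#.. -> #   bit 4 = 1  t=3,i=10
  ...## -> #   bit 3 = 1  t=1,i=5
  ...#. -> #   bit 2 = 1  t=3,i=9
  ....# -> #   bit 1 = 1  t=1,i=4
  ..... -> .   bit 0 = 0  t=1,i=1
  bits 11000000100001000011101110011110 = 3229891486

3229891486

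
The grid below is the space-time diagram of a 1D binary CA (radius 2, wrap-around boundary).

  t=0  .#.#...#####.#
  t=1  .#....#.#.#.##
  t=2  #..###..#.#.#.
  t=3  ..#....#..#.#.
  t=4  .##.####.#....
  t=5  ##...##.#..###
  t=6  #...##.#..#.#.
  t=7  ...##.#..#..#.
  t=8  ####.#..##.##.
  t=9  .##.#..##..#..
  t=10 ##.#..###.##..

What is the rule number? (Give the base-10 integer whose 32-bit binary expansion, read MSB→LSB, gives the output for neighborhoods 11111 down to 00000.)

  nb #####: next=.  (t=0,i=9, bit31=0)
  nb ####.: next=#  (t=0,i=10, bit30=1)
  nb ###.#: next=.  (t=0,i=11, bit29=0)
  nb ###..: next=.  (t=2,i=5, bit28=0)
  nb ##.##: next=.  (t=4,i=3, bit27=0)
  nb ##.#.: next=#  (t=0,i=12, bit26=1)
  nb ##..#: next=.  (t=2,i=6, bit25=0)
  nb ##...: next=.  (t=5,i=2, bit24=0)
  nb #.###: next=.  (t=4,i=4, bit23=0)
  nb #.##.: next=#  (t=1,i=12, bit22=1)
  nb #.#.#: next=#  (t=0,i=1, bit21=1)
  nb #.#..: next=.  (t=0,i=3, bit20=0)
  nb #..##: next=#  (t=2,i=2, bit19=1)
  nb #..#.: next=#  (t=2,i=7, bit18=1)
  nb #...#: next=.  (t=0,i=5, bit17=0)
  nb #....: next=#  (t=1,i=3, bit16=1)
  nb .####: next=#  (t=0,i=8, bit15=1)
  nb .###.: next=.  (t=2,i=4, bit14=0)
  nb .##.#: next=.  (t=1,i=13, bit13=0)
  nb .##..: next=#  (t=9,i=8, bit12=1)
  nb .#.##: next=.  (t=1,i=11, bit11=0)
  nb .#.#.: next=.  (t=0,i=0, bit10=0)
  nb .#..#: next=.  (t=2,i=1, bit9=0)
  nb .#...: next=.  (t=0,i=4, bit8=0)
  nb ..###: next=.  (t=0,i=7, bit7=0)
  nb ..##.: next=#  (t=4,i=1, bit6=1)
  nb ..#.#: next=.  (t=1,i=6, bit5=0)
  nb ..#..: next=#  (t=3,i=2, bit4=1)
  nb ...##: next=#  (t=0,i=6, bit3=1)
  nb ...#.: next=#  (t=1,i=5, bit2=1)
  nb ....#: next=#  (t=1,i=4, bit1=1)
  nb .....: next=#  (t=4,i=12, bit0=1)
  bits 01000100011011011001000001011111 = 1148031071

1148031071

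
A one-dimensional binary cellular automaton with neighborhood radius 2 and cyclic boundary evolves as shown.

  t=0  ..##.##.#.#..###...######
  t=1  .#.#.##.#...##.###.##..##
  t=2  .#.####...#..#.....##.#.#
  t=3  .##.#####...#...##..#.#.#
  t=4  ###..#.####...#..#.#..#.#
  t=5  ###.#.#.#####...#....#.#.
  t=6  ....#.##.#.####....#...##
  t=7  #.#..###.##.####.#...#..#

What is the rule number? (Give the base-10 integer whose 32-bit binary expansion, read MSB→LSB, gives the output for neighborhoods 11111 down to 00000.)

  nb #####: next=.  (t=0,i=21, bit31=0)
  nb ####.: next=#  (t=0,i=23, bit30=1)
  nb ###.#: next=.  (t=1,i=17, bit29=0)
  nb ###..: next=#  (t=0,i=15, bit28=1)
  nb ##.##: next=.  (t=0,i=4, bit27=0)
  nb ##.#.: next=.  (t=0,i=7, bit26=0)
  nb ##..#: next=.  (t=0,i=0, bit25=0)
  nb ##...: next=#  (t=0,i=16, bit24=1)
  nb #.###: next=.  (t=1,i=15, bit23=0)
  nb #.##.: next=#  (t=0,i=5, bit22=1)
  nb #.#.#: next=#  (t=0,i=8, bit21=1)
  nb #.#..: next=.  (t=0,i=10, bit20=0)
  nb #..##: next=#  (t=0,i=1, bit19=1)
  nb #..#.: next=#  (t=2,i=12, bit18=1)
  nb #...#: next=#  (t=0,i=17, bit17=1)
  nb #....: next=.  (t=2,i=15, bit16=0)
  nb .####: next=#  (t=0,i=20, bit15=1)
  nb .###.: next=.  (t=0,i=14, bit14=0)
  nb .##.#: next=#  (t=0,i=3, bit13=1)
  nb .##..: next=#  (t=1,i=20, bit12=1)
  nb .#.##: next=#  (t=1,i=4, bit11=1)
  nb .#.#.: next=.  (t=0,i=9, bit10=0)
  nb .#..#: next=.  (t=0,i=11, bit9=0)
  nb .#...: next=.  (t=1,i=9, bit8=0)
  nb ..###: next=#  (t=0,i=13, bit7=1)
  nb ..##.: next=.  (t=0,i=2, bit6=0)
  nb ..#.#: next=.  (t=3,i=20, bit5=0)
  nb ..#..: next=.  (t=2,i=10, bit4=0)
  nb ...##: next=.  (t=0,i=18, bit3=0)
  nb ...#.: next=.  (t=2,i=9, bit2=0)
  nb ....#: next=#  (t=2,i=17, bit1=1)
  nb .....: next=#  (t=2,i=16, bit0=1)
  bits 01010001011011101011100010000011 = 1366210691

1366210691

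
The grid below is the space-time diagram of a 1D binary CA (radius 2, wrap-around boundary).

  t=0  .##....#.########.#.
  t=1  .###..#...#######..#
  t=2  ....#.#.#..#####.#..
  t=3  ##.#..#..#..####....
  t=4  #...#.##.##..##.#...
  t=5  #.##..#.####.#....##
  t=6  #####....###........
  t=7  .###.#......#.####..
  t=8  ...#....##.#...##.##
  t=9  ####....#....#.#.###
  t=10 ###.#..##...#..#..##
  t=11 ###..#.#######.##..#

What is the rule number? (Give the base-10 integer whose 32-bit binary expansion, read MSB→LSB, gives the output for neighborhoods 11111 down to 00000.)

3949105749

  #####|#  b31=1 t=0,i=11
  ####.|#  b30=1 t=0,i=15
  ###.#|#  b29=1 t=0,i=16
  ###..|.  b28=0 t=1,i=3
  ##.##|#  b27=1 t=4,i=8
  ##.#.|.  b26=0 t=0,i=17
  ##..#|#  b25=1 t=1,i=4
  ##...|#  b24=1 t=0,i=3
  #.###|.  b23=0 t=0,i=9
  #.##.|#  b22=1 t=4,i=6
  #.#.#|#  b21=1 t=2,i=6
  #.#..|.  b20=0 t=0,i=18
  #..##|.  b19=0 t=0,i=0
  #..#.|.  b18=0 t=1,i=5
  #...#|#  b17=1 t=1,i=8
  #....|.  b16=0 t=0,i=4
  .####|#  b15=1 t=0,i=10
  .###.|.  b14=0 t=1,i=2
  .##.#|.  b13=0 t=3,i=1
  .##..|#  b12=1 t=0,i=2
  .#.##|.  b11=0 t=0,i=8
  .#.#.|.  b10=0 t=2,i=5
  .#..#|#  b9=1 t=0,i=19
  .#...|.  b8=0 t=1,i=7
  ..###|.  b7=0 t=1,i=10
  ..##.|#  b6=1 t=0,i=1
  ..#.#|.  b5=0 t=0,i=7
  ..#..|#  b4=1 t=1,i=6
  ...##|.  b3=0 t=1,i=9
  ...#.|#  b2=1 t=0,i=6
  ....#|.  b1=0 t=0,i=5
  .....|#  b0=1 t=2,i=0
  bits 11101011011000101001001001010101 = 3949105749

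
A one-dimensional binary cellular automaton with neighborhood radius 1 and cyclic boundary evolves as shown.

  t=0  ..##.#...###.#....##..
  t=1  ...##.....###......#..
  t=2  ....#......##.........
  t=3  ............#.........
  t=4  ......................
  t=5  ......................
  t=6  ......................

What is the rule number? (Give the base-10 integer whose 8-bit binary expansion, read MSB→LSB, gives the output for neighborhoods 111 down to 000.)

  ### -> #   bit 7 = 1  t=0,i=10
  ##. -> #   bit 6 = 1  t=0,i=3
  #.# -> #   bit 5 = 1  t=0,i=4
  #.. -> .   bit 4 = 0  t=0,i=6
  .## -> .   bit 3 = 0  t=0,i=2
  .#. -> .   bit 2 = 0  t=0,i=5
  ..# -> .   bit 1 = 0  t=0,i=1
  ... -> .   bit 0 = 0  t=0,i=0
  bits 11100000 = 224

224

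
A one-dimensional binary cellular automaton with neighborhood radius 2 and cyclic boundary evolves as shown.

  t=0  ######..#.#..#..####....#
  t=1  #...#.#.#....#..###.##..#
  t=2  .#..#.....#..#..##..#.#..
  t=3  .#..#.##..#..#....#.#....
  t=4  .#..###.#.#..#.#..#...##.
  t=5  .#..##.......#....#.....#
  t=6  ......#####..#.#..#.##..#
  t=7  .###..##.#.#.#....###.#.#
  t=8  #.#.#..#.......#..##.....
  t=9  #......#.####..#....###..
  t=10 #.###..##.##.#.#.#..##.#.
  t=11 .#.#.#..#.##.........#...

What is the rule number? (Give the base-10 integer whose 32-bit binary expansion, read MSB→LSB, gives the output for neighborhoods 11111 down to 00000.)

  nb #####: next=.  (t=0,i=1, bit31=0)
  nb ####.: next=#  (t=0,i=4, bit30=1)
  nb ###.#: next=.  (t=1,i=18, bit29=0)
  nb ###..: next=.  (t=0,i=5, bit28=0)
  nb ##.##: next=.  (t=1,i=19, bit27=0)
  nb ##.#.: next=.  (t=4,i=7, bit26=0)
  nb ##..#: next=#  (t=0,i=6, bit25=1)
  nb ##...: next=#  (t=0,i=20, bit24=1)
  nb #.###: next=.  (t=7,i=1, bit23=0)
  nb #.##.: next=#  (t=1,i=20, bit22=1)
  nb #.#.#: next=.  (t=1,i=6, bit21=0)
  nb #.#..: next=.  (t=0,i=10, bit20=0)
  nb #..##: next=.  (t=0,i=15, bit19=0)
  nb #..#.: next=.  (t=0,i=7, bit18=0)
  nb #...#: next=.  (t=1,i=2, bit17=0)
  nb #....: next=#  (t=0,i=21, bit16=1)
  nb .####: next=#  (t=0,i=0, bit15=1)
  nb .###.: next=#  (t=1,i=17, bit14=1)
  nb .##.#: next=#  (t=7,i=7, bit13=1)
  nb .##..: next=.  (t=1,i=0, bit12=0)
  nb .#.##: next=#  (t=3,i=5, bit11=1)
  nb .#.#.: next=.  (t=0,i=9, bit10=0)
  nb .#..#: next=.  (t=0,i=11, bit9=0)
  nb .#...: next=.  (t=1,i=9, bit8=0)
  nb ..###: next=#  (t=0,i=16, bit7=1)
  nb ..##.: next=.  (t=1,i=24, bit6=0)
  nb ..#.#: next=#  (t=0,i=8, bit5=1)
  nb ..#..: next=#  (t=0,i=13, bit4=1)
  nb ...##: next=.  (t=0,i=23, bit3=0)
  nb ...#.: next=.  (t=1,i=3, bit2=0)
  nb ....#: next=.  (t=0,i=22, bit1=0)
  nb .....: next=#  (t=2,i=7, bit0=1)
  bits 01000011010000011110100010110001 = 1128392881

1128392881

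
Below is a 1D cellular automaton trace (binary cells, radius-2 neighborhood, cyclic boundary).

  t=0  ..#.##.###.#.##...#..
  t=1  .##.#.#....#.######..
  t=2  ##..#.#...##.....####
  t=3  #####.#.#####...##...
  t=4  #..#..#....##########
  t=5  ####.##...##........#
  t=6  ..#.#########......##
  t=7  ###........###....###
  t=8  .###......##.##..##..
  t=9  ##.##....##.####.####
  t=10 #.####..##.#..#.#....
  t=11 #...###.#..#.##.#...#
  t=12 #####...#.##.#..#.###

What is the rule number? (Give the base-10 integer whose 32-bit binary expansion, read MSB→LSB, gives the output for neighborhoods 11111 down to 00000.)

  nb #####: next=.  (t=1,i=15, bit31=0)
  nb ####.: next=#  (t=1,i=17, bit30=1)
  nb ###.#: next=.  (t=0,i=9, bit29=0)
  nb ###..: next=#  (t=1,i=18, bit28=1)
  nb ##.##: next=#  (t=0,i=6, bit27=1)
  nb ##.#.: next=.  (t=0,i=10, bit26=0)
  nb ##..#: next=#  (t=2,i=2, bit25=1)
  nb ##...: next=#  (t=0,i=15, bit24=1)
  nb #.###: next=.  (t=0,i=7, bit23=0)
  nb #.##.: next=#  (t=0,i=4, bit22=1)
  nb #.#.#: next=#  (t=0,i=11, bit21=1)
  nb #.#..: next=#  (t=1,i=6, bit20=1)
  nb #..##: next=.  (t=8,i=16, bit19=0)
  nb #..#.: next=#  (t=2,i=3, bit18=1)
  nb #...#: next=#  (t=0,i=16, bit17=1)
  nb #....: next=.  (t=0,i=20, bit16=0)
  nb .####: next=.  (t=1,i=14, bit15=0)
  nb .###.: next=.  (t=0,i=8, bit14=0)
  nb .##.#: next=.  (t=0,i=5, bit13=0)
  nb .##..: next=#  (t=0,i=14, bit12=1)
  nb .#.##: next=.  (t=0,i=3, bit11=0)
  nb .#.#.: next=.  (t=1,i=5, bit10=0)
  nb .#..#: next=.  (t=4,i=4, bit9=0)
  nb .#...: next=.  (t=0,i=19, bit8=0)
  nb ..###: next=#  (t=2,i=17, bit7=1)
  nb ..##.: next=#  (t=1,i=1, bit6=1)
  nb ..#.#: next=#  (t=0,i=2, bit5=1)
  nb ..#..: next=#  (t=0,i=18, bit4=1)
  nb ...##: next=#  (t=1,i=0, bit3=1)
  nb ...#.: next=#  (t=0,i=1, bit2=1)
  nb ....#: next=.  (t=0,i=0, bit1=0)
  nb .....: next=.  (t=2,i=14, bit0=0)
  bits 01011011011101100001000011111100 = 1534464252

1534464252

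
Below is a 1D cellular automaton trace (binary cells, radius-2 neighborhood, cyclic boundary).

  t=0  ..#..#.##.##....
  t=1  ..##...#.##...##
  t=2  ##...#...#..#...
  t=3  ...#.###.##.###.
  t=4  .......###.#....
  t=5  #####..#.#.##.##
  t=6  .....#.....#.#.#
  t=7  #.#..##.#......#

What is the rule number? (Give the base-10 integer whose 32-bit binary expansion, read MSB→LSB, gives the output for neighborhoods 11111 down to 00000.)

  ##### -> .   bit 31 = 0  t=5,i=0
  ####. -> .   bit 30 = 0  t=5,i=3
  ###.# -> #   bit 29 = 1  t=3,i=7
  ###.. -> .   bit 28 = 0  t=3,i=14
  ##.## -> #   bit 27 = 1  t=0,i=9
  ##.#. -> .   bit 26 = 0  t=4,i=10
  ##..# -> #   bit 25 = 1  t=1,i=0
  ##... -> .   bit 24 = 0  t=0,i=12
  #.### -> .   bit 23 = 0  t=3,i=5
  #.##. -> #   bit 22 = 1  t=0,i=7
  #.#.# -> .   bit 21 = 0  t=5,i=9
  #.#.. -> #   bit 20 = 1  t=4,i=11
  #..## -> #   bit 19 = 1  t=1,i=1
  #..#. -> .   bit 18 = 0  t=0,i=4
  #...# -> #   bit 17 = 1  t=1,i=5
  #.... -> .   bit 16 = 0  t=0,i=13
  .#### -> #   bit 15 = 1  t=5,i=15
  .###. -> .   bit 14 = 0  t=3,i=6
  .##.# -> .   bit 13 = 0  t=0,i=8
  .##.. -> .   bit 12 = 0  t=0,i=11
  .#.## -> .   bit 11 = 0  t=0,i=6
  .#.#. -> .   bit 10 = 0  t=5,i=8
  .#..# -> #   bit 9 = 1  t=0,i=3
  .#... -> #   bit 8 = 1  t=2,i=6
  ..### -> #   bit 7 = 1  t=4,i=7
  ..##. -> .   bit 6 = 0  t=1,i=2
  ..#.# -> .   bit 5 = 0  t=0,i=5
  ..#.. -> #   bit 4 = 1  t=0,i=2
  ...## -> .   bit 3 = 0  t=1,i=13
  ...#. -> .   bit 2 = 0  t=0,i=1
  ....# -> .   bit 1 = 0  t=0,i=0
  ..... -> #   bit 0 = 1  t=0,i=14
  bits 00101010010110101000001110010001 = 710574993

710574993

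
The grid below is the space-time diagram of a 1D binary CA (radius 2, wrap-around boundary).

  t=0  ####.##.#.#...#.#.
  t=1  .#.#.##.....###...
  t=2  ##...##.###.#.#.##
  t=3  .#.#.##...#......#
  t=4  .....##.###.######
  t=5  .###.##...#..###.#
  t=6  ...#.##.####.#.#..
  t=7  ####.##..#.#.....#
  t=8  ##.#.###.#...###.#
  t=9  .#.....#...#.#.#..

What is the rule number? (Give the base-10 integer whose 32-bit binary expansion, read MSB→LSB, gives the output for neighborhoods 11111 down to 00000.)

2990781175

  nb #####: next=#  (t=4,i=14, bit31=1)
  nb ####.: next=.  (t=0,i=2, bit30=0)
  nb ###.#: next=#  (t=0,i=3, bit29=1)
  nb ###..: next=#  (t=1,i=14, bit28=1)
  nb ##.##: next=.  (t=0,i=4, bit27=0)
  nb ##.#.: next=.  (t=0,i=7, bit26=0)
  nb ##..#: next=#  (t=7,i=7, bit25=1)
  nb ##...: next=.  (t=1,i=7, bit24=0)
  nb #.###: next=.  (t=0,i=0, bit23=0)
  nb #.##.: next=#  (t=0,i=5, bit22=1)
  nb #.#.#: next=.  (t=0,i=8, bit21=0)
  nb #.#..: next=.  (t=0,i=10, bit20=0)
  nb #..##: next=.  (t=5,i=12, bit19=0)
  nb #..#.: next=.  (t=7,i=8, bit18=0)
  nb #...#: next=#  (t=0,i=12, bit17=1)
  nb #....: next=#  (t=1,i=8, bit16=1)
  nb .####: next=#  (t=0,i=1, bit15=1)
  nb .###.: next=.  (t=1,i=13, bit14=0)
  nb .##.#: next=#  (t=0,i=6, bit13=1)
  nb .##..: next=#  (t=1,i=6, bit12=1)
  nb .#.##: next=.  (t=0,i=17, bit11=0)
  nb .#.#.: next=.  (t=0,i=9, bit10=0)
  nb .#..#: next=#  (t=5,i=11, bit9=1)
  nb .#...: next=.  (t=0,i=11, bit8=0)
  nb ..###: next=#  (t=1,i=12, bit7=1)
  nb ..##.: next=#  (t=2,i=5, bit6=1)
  nb ..#.#: next=#  (t=0,i=14, bit5=1)
  nb ..#..: next=#  (t=3,i=10, bit4=1)
  nb ...##: next=.  (t=1,i=11, bit3=0)
  nb ...#.: next=#  (t=0,i=13, bit2=1)
  nb ....#: next=#  (t=1,i=10, bit1=1)
  nb .....: next=#  (t=1,i=9, bit0=1)
  bits 10110010010000111011001011110111 = 2990781175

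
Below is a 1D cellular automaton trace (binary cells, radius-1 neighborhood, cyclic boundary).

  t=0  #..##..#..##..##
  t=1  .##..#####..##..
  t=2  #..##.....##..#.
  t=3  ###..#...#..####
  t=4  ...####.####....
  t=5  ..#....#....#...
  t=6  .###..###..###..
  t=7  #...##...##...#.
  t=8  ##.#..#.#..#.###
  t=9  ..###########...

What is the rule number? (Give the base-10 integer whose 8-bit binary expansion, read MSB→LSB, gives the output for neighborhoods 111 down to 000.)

  nb ###: next=.  (t=0,i=15, bit7=0)
  nb ##.: next=.  (t=0,i=0, bit6=0)
  nb #.#: next=#  (t=2,i=15, bit5=1)
  nb #..: next=#  (t=0,i=1, bit4=1)
  nb .##: next=.  (t=0,i=3, bit3=0)
  nb .#.: next=#  (t=0,i=7, bit2=1)
  nb ..#: next=#  (t=0,i=2, bit1=1)
  nb ...: next=.  (t=1,i=15, bit0=0)
  bits 00110110 = 54

54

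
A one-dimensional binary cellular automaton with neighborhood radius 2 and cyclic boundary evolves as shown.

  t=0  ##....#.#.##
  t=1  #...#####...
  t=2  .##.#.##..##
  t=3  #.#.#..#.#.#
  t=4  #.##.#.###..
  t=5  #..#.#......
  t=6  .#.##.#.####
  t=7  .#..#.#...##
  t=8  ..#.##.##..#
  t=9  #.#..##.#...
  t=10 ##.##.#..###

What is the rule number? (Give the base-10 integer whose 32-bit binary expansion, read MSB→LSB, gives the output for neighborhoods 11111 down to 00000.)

  #####|#  b31=1 t=1,i=6
  ####.|#  b30=1 t=0,i=0
  ###.#|#  b29=1 t=6,i=11
  ###..|.  b28=0 t=0,i=1
  ##.##|#  b27=1 t=2,i=0
  ##.#.|.  b26=0 t=2,i=3
  ##..#|.  b25=0 t=2,i=8
  ##...|.  b24=0 t=0,i=2
  #.###|.  b23=0 t=0,i=10
  #.##.|.  b22=0 t=2,i=1
  #.#.#|#  b21=1 t=0,i=8
  #.#..|.  b20=0 t=3,i=4
  #..##|#  b19=1 t=2,i=9
  #..#.|.  b18=0 t=3,i=6
  #...#|#  b17=1 t=1,i=2
  #....|.  b16=0 t=0,i=3
  .####|.  b15=0 t=0,i=11
  .###.|.  b14=0 t=4,i=8
  .##.#|#  b13=1 t=2,i=2
  .##..|#  b12=1 t=2,i=7
  .#.##|.  b11=0 t=0,i=9
  .#.#.|#  b10=1 t=0,i=7
  .#..#|#  b9=1 t=3,i=5
  .#...|#  b8=1 t=1,i=1
  ..###|#  b7=1 t=1,i=4
  ..##.|.  b6=0 t=2,i=10
  ..#.#|#  b5=1 t=0,i=6
  ..#..|.  b4=0 t=1,i=0
  ...##|.  b3=0 t=1,i=3
  ...#.|#  b2=1 t=0,i=5
  ....#|#  b1=1 t=0,i=4
  .....|#  b0=1 t=5,i=8
  bits 11101000001010100011011110100111 = 3895080871

3895080871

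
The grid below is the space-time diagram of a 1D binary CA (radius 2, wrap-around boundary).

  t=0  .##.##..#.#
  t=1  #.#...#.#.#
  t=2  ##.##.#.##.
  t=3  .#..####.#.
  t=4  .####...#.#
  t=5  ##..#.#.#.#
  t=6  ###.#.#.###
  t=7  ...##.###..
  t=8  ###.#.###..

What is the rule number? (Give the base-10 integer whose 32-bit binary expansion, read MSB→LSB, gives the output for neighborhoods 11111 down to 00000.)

380267451

  ##### -> .   bit 31 = 0  t=6,i=0
  ####. -> .   bit 30 = 0  t=3,i=6
  ###.# -> .   bit 29 = 0  t=3,i=7
  ###.. -> #   bit 28 = 1  t=4,i=4
  ##.## -> .   bit 27 = 0  t=0,i=3
  ##.#. -> #   bit 26 = 1  t=1,i=1
  ##..# -> #   bit 25 = 1  t=0,i=6
  ##... -> .   bit 24 = 0  t=4,i=5
  #.### -> #   bit 23 = 1  t=4,i=1
  #.##. -> .   bit 22 = 0  t=0,i=1
  #.#.# -> #   bit 21 = 1  t=0,i=10
  #.#.. -> .   bit 20 = 0  t=1,i=2
  #..## -> #   bit 19 = 1  t=3,i=3
  #..#. -> .   bit 18 = 0  t=0,i=7
  #...# -> #   bit 17 = 1  t=1,i=4
  #.... -> .   bit 16 = 0  t=7,i=10
  .#### -> .   bit 15 = 0  t=3,i=5
  .###. -> #   bit 14 = 1  t=5,i=0
  .##.# -> #   bit 13 = 1  t=0,i=2
  .##.. -> .   bit 12 = 0  t=0,i=5
  .#.## -> #   bit 11 = 1  t=0,i=0
  .#.#. -> .   bit 10 = 0  t=0,i=9
  .#..# -> #   bit 9 = 1  t=3,i=2
  .#... -> #   bit 8 = 1  t=1,i=3
  ..### -> #   bit 7 = 1  t=3,i=4
  ..##. -> .   bit 6 = 0  t=7,i=3
  ..#.# -> #   bit 5 = 1  t=0,i=8
  ..#.. -> #   bit 4 = 1  t=3,i=1
  ...## -> #   bit 3 = 1  t=7,i=2
  ...#. -> .   bit 2 = 0  t=1,i=5
  ....# -> #   bit 1 = 1  t=7,i=1
  ..... -> #   bit 0 = 1  t=7,i=0
  bits 00010110101010100110101110111011 = 380267451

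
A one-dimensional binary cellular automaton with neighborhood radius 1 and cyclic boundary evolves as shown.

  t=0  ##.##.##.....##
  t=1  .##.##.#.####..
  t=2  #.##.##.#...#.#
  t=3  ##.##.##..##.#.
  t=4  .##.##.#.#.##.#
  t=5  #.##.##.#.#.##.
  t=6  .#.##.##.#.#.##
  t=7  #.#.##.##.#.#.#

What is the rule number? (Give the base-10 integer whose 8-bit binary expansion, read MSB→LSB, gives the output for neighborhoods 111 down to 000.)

99

  nb ###: next=.  (t=0,i=0, bit7=0)
  nb ##.: next=#  (t=0,i=1, bit6=1)
  nb #.#: next=#  (t=0,i=2, bit5=1)
  nb #..: next=.  (t=0,i=8, bit4=0)
  nb .##: next=.  (t=0,i=3, bit3=0)
  nb .#.: next=.  (t=1,i=7, bit2=0)
  nb ..#: next=#  (t=0,i=12, bit1=1)
  nb ...: next=#  (t=0,i=9, bit0=1)
  bits 01100011 = 99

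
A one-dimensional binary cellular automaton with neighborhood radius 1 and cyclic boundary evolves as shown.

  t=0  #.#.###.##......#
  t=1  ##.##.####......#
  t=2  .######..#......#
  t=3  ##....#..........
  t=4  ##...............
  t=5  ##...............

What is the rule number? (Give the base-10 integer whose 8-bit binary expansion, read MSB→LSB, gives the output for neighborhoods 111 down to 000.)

104

  ### -> .   bit 7 = 0  t=0,i=5
  ##. -> #   bit 6 = 1  t=0,i=0
  #.# -> #   bit 5 = 1  t=0,i=1
  #.. -> .   bit 4 = 0  t=0,i=10
  .## -> #   bit 3 = 1  t=0,i=4
  .#. -> .   bit 2 = 0  t=0,i=2
  ..# -> .   bit 1 = 0  t=0,i=15
  ... -> .   bit 0 = 0  t=0,i=11
  bits 01101000 = 104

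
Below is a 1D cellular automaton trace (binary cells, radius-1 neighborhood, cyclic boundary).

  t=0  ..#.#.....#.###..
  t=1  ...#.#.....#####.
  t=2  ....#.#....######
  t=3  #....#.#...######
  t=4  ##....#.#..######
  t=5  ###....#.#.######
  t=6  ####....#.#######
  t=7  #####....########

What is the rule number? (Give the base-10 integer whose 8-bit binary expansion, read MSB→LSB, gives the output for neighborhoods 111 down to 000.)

248

  nb ###: next=#  (t=0,i=13, bit7=1)
  nb ##.: next=#  (t=0,i=14, bit6=1)
  nb #.#: next=#  (t=0,i=3, bit5=1)
  nb #..: next=#  (t=0,i=5, bit4=1)
  nb .##: next=#  (t=0,i=12, bit3=1)
  nb .#.: next=.  (t=0,i=2, bit2=0)
  nb ..#: next=.  (t=0,i=1, bit1=0)
  nb ...: next=.  (t=0,i=0, bit0=0)
  bits 11111000 = 248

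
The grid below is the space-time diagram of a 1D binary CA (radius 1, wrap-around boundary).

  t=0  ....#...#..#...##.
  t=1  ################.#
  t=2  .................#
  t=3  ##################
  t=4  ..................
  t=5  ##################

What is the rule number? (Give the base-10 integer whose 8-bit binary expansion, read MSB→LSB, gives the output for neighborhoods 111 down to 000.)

31

  ### -> .   bit 7 = 0  t=1,i=0
  ##. -> .   bit 6 = 0  t=0,i=16
  #.# -> .   bit 5 = 0  t=1,i=16
  #.. -> #   bit 4 = 1  t=0,i=5
  .## -> #   bit 3 = 1  t=0,i=15
  .#. -> #   bit 2 = 1  t=0,i=4
  ..# -> #   bit 1 = 1  t=0,i=3
  ... -> #   bit 0 = 1  t=0,i=0
  bits 00011111 = 31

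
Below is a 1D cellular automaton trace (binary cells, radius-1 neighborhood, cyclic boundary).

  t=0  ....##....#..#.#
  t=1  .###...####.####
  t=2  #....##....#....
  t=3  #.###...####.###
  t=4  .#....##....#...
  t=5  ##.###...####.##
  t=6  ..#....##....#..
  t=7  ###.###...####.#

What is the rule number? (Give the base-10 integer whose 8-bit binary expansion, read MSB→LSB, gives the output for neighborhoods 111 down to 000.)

  ### -> .   bit 7 = 0  t=1,i=2
  ##. -> .   bit 6 = 0  t=0,i=5
  #.# -> #   bit 5 = 1  t=0,i=14
  #.. -> .   bit 4 = 0  t=0,i=0
  .## -> .   bit 3 = 0  t=0,i=4
  .#. -> #   bit 2 = 1  t=0,i=10
  ..# -> #   bit 1 = 1  t=0,i=3
  ... -> #   bit 0 = 1  t=0,i=1
  bits 00100111 = 39

39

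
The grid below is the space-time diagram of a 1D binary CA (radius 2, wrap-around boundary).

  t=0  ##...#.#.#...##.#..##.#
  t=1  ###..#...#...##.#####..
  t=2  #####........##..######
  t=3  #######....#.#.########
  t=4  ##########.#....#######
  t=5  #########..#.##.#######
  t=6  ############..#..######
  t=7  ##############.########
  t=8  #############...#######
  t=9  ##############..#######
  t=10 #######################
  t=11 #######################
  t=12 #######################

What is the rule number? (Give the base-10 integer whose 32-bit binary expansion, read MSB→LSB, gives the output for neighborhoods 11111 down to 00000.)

3541951202

  [31] ##### => #  t=1,i=18
  [30] ####. => #  t=1,i=19
  [29] ###.# => .  t=4,i=9
  [28] ###.. => #  t=0,i=1
  [27] ##.## => .  t=0,i=21
  [26] ##.#. => .  t=0,i=15
  [25] ##..# => #  t=1,i=3
  [24] ##... => #  t=0,i=2
  [23] #.### => .  t=0,i=22
  [22] #.##. => .  t=5,i=13
  [21] #.#.# => .  t=0,i=7
  [20] #.#.. => #  t=0,i=9
  [19] #..## => #  t=0,i=18
  [18] #..#. => #  t=1,i=4
  [17] #...# => .  t=0,i=3
  [16] #.... => #  t=2,i=6
  [15] .#### => #  t=1,i=17
  [14] .###. => #  t=0,i=0
  [13] .##.# => #  t=0,i=14
  [12] .##.. => .  t=2,i=14
  [11] .#.## => .  t=3,i=14
  [10] .#.#. => .  t=0,i=6
  [9] .#..# => #  t=0,i=17
  [8] .#... => .  t=0,i=10
  [7] ..### => #  t=1,i=0
  [6] ..##. => #  t=0,i=13
  [5] ..#.# => #  t=0,i=5
  [4] ..#.. => .  t=1,i=5
  [3] ...## => .  t=0,i=12
  [2] ...#. => .  t=0,i=4
  [1] ....# => #  t=2,i=11
  [0] ..... => .  t=2,i=7
  bits 11010011000111011110001011100010 = 3541951202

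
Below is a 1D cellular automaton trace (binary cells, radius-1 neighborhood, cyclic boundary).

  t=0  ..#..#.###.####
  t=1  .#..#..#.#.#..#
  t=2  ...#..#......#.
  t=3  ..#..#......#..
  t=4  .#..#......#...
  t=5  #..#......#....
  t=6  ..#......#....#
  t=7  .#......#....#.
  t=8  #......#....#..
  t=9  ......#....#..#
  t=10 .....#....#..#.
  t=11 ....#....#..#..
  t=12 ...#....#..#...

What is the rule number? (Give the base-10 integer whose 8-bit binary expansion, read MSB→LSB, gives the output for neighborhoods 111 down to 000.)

74

  ### -> .   bit 7 = 0  t=0,i=8
  ##. -> #   bit 6 = 1  t=0,i=9
  #.# -> .   bit 5 = 0  t=0,i=6
  #.. -> .   bit 4 = 0  t=0,i=0
  .## -> #   bit 3 = 1  t=0,i=7
  .#. -> .   bit 2 = 0  t=0,i=2
  ..# -> #   bit 1 = 1  t=0,i=1
  ... -> .   bit 0 = 0  t=2,i=0
  bits 01001010 = 74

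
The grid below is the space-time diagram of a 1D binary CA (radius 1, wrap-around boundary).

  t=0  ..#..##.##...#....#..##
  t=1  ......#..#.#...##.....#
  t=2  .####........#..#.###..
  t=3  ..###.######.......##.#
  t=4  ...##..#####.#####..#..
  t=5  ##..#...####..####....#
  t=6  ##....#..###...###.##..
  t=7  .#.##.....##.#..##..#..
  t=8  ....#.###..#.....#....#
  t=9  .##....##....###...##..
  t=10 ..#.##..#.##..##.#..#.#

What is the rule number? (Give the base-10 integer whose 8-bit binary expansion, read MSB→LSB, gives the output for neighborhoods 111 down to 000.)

193

  nb ###: next=#  (t=2,i=2, bit7=1)
  nb ##.: next=#  (t=0,i=6, bit6=1)
  nb #.#: next=.  (t=0,i=7, bit5=0)
  nb #..: next=.  (t=0,i=0, bit4=0)
  nb .##: next=.  (t=0,i=5, bit3=0)
  nb .#.: next=.  (t=0,i=2, bit2=0)
  nb ..#: next=.  (t=0,i=1, bit1=0)
  nb ...: next=#  (t=0,i=11, bit0=1)
  bits 11000001 = 193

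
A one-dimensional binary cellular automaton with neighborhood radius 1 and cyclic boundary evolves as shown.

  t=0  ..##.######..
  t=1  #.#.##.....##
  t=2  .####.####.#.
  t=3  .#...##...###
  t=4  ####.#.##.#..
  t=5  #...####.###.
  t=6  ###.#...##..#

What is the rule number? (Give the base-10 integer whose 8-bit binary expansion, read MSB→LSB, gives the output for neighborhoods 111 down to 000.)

  [7] ### => .  t=0,i=6
  [6] ##. => .  t=0,i=3
  [5] #.# => #  t=0,i=4
  [4] #.. => #  t=0,i=11
  [3] .## => #  t=0,i=2
  [2] .#. => #  t=1,i=2
  [1] ..# => .  t=0,i=1
  [0] ... => #  t=0,i=0
  bits 00111101 = 61

61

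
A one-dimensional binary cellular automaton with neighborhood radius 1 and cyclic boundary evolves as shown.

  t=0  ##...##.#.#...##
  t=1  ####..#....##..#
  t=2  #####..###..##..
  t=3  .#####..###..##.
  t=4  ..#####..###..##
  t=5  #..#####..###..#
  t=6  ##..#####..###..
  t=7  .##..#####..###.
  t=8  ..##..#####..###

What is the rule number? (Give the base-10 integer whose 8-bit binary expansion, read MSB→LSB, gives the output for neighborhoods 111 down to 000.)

  nb ###: next=#  (t=0,i=0, bit7=1)
  nb ##.: next=#  (t=0,i=1, bit6=1)
  nb #.#: next=.  (t=0,i=7, bit5=0)
  nb #..: next=#  (t=0,i=2, bit4=1)
  nb .##: next=.  (t=0,i=5, bit3=0)
  nb .#.: next=.  (t=0,i=8, bit2=0)
  nb ..#: next=.  (t=0,i=4, bit1=0)
  nb ...: next=#  (t=0,i=3, bit0=1)
  bits 11010001 = 209

209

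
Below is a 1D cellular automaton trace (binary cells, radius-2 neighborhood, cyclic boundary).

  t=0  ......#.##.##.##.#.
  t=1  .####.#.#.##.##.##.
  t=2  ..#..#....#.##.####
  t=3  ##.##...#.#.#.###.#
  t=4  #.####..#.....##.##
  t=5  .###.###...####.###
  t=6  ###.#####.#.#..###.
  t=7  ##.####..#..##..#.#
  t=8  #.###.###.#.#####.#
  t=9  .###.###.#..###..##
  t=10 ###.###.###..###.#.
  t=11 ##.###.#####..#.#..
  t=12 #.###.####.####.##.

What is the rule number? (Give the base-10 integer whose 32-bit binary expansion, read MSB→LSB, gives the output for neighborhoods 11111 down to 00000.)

  ##### -> #   bit 31 = 1  t=6,i=6
  ####. -> .   bit 30 = 0  t=1,i=3
  ###.# -> .   bit 29 = 0  t=1,i=4
  ###.. -> #   bit 28 = 1  t=2,i=18
  ##.## -> #   bit 27 = 1  t=0,i=10
  ##.#. -> #   bit 26 = 1  t=0,i=16
  ##..# -> #   bit 25 = 1  t=1,i=18
  ##... -> #   bit 24 = 1  t=3,i=5
  #.### -> #   bit 23 = 1  t=2,i=15
  #.##. -> #   bit 22 = 1  t=0,i=8
  #.#.# -> .   bit 21 = 0  t=1,i=6
  #.#.. -> #   bit 20 = 1  t=0,i=17
  #..## -> .   bit 19 = 0  t=1,i=0
  #..#. -> #   bit 18 = 1  t=2,i=1
  #...# -> .   bit 17 = 0  t=3,i=6
  #.... -> .   bit 16 = 0  t=0,i=0
  .#### -> #   bit 15 = 1  t=1,i=2
  .###. -> #   bit 14 = 1  t=3,i=0
  .##.# -> .   bit 13 = 0  t=0,i=9
  .##.. -> #   bit 12 = 1  t=1,i=17
  .#.## -> .   bit 11 = 0  t=0,i=7
  .#.#. -> .   bit 10 = 0  t=1,i=7
  .#..# -> #   bit 9 = 1  t=2,i=3
  .#... -> .   bit 8 = 0  t=0,i=18
  ..### -> .   bit 7 = 0  t=1,i=1
  ..##. -> #   bit 6 = 1  t=4,i=14
  ..#.# -> #   bit 5 = 1  t=0,i=6
  ..#.. -> .   bit 4 = 0  t=2,i=2
  ...## -> #   bit 3 = 1  t=4,i=13
  ...#. -> .   bit 2 = 0  t=0,i=5
  ....# -> #   bit 1 = 1  t=0,i=4
  ..... -> #   bit 0 = 1  t=0,i=1
  bits 10011111110101001101001001101011 = 2681524843

2681524843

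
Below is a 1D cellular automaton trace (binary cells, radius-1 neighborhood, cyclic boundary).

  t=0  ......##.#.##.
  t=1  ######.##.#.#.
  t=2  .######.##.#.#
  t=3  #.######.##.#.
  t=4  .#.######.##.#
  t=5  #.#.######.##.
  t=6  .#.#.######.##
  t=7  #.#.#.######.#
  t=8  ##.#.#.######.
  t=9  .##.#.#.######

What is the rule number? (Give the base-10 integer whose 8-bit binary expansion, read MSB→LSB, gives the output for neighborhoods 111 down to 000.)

227

  ###|#  b7=1 t=1,i=1
  ##.|#  b6=1 t=0,i=7
  #.#|#  b5=1 t=0,i=8
  #..|.  b4=0 t=0,i=13
  .##|.  b3=0 t=0,i=6
  .#.|.  b2=0 t=0,i=9
  ..#|#  b1=1 t=0,i=5
  ...|#  b0=1 t=0,i=0
  bits 11100011 = 227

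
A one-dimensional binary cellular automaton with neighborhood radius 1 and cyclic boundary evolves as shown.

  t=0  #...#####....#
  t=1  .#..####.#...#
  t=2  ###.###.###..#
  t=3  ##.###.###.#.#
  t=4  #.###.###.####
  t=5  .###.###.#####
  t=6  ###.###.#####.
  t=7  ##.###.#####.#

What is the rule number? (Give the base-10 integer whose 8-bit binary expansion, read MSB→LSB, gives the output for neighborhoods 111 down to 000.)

  nb ###: next=#  (t=0,i=5, bit7=1)
  nb ##.: next=.  (t=0,i=0, bit6=0)
  nb #.#: next=#  (t=1,i=0, bit5=1)
  nb #..: next=#  (t=0,i=1, bit4=1)
  nb .##: next=#  (t=0,i=4, bit3=1)
  nb .#.: next=#  (t=1,i=1, bit2=1)
  nb ..#: next=.  (t=0,i=3, bit1=0)
  nb ...: next=.  (t=0,i=2, bit0=0)
  bits 10111100 = 188

188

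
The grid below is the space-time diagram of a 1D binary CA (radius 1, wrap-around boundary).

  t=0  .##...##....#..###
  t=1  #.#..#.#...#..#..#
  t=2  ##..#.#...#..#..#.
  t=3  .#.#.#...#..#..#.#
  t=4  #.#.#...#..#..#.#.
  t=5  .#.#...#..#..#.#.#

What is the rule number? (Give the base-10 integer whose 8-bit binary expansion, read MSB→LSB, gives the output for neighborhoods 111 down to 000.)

98

  nb ###: next=.  (t=0,i=16, bit7=0)
  nb ##.: next=#  (t=0,i=2, bit6=1)
  nb #.#: next=#  (t=0,i=0, bit5=1)
  nb #..: next=.  (t=0,i=3, bit4=0)
  nb .##: next=.  (t=0,i=1, bit3=0)
  nb .#.: next=.  (t=0,i=12, bit2=0)
  nb ..#: next=#  (t=0,i=5, bit1=1)
  nb ...: next=.  (t=0,i=4, bit0=0)
  bits 01100010 = 98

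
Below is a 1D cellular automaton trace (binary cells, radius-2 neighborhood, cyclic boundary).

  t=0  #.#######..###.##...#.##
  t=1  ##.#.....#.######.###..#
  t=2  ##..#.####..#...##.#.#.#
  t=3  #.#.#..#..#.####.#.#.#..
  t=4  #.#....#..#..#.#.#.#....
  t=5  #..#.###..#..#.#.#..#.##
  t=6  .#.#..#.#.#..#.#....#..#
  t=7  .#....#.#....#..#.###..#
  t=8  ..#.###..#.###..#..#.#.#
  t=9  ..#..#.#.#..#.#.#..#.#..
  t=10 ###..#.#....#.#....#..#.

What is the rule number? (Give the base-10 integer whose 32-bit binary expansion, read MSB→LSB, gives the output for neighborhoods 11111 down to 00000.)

711127487

  #####|.  b31=0 t=0,i=4
  ####.|.  b30=0 t=0,i=7
  ###.#|#  b29=1 t=0,i=0
  ###..|.  b28=0 t=0,i=8
  ##.##|#  b27=1 t=0,i=1
  ##.#.|.  b26=0 t=1,i=2
  ##..#|#  b25=1 t=0,i=9
  ##...|.  b24=0 t=0,i=17
  #.###|.  b23=0 t=0,i=2
  #.##.|#  b22=1 t=0,i=15
  #.#.#|#  b21=1 t=2,i=19
  #.#..|.  b20=0 t=1,i=3
  #..##|.  b19=0 t=0,i=10
  #..#.|.  b18=0 t=2,i=3
  #...#|#  b17=1 t=0,i=18
  #....|.  b16=0 t=1,i=5
  .####|#  b15=1 t=0,i=3
  .###.|#  b14=1 t=0,i=12
  .##.#|#  b13=1 t=2,i=17
  .##..|#  b12=1 t=0,i=16
  .#.##|.  b11=0 t=0,i=21
  .#.#.|.  b10=0 t=2,i=20
  .#..#|.  b9=0 t=3,i=5
  .#...|#  b8=1 t=1,i=4
  ..###|#  b7=1 t=0,i=11
  ..##.|.  b6=0 t=2,i=16
  ..#.#|#  b5=1 t=0,i=20
  ..#..|#  b4=1 t=2,i=12
  ...##|#  b3=1 t=2,i=15
  ...#.|#  b2=1 t=0,i=19
  ....#|#  b1=1 t=1,i=7
  .....|#  b0=1 t=1,i=6
  bits 00101010011000101111000110111111 = 711127487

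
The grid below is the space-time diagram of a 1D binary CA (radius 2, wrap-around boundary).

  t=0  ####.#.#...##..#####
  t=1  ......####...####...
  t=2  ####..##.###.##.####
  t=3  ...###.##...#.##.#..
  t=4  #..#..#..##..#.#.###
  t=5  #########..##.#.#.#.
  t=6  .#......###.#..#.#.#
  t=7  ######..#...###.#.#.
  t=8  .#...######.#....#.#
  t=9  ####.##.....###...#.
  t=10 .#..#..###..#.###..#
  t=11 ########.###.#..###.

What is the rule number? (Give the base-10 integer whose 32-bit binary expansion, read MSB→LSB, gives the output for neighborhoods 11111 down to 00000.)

  #####|.  b31=0 t=0,i=0
  ####.|.  b30=0 t=0,i=2
  ###.#|.  b29=0 t=0,i=3
  ###..|#  b28=1 t=1,i=9
  ##.##|#  b27=1 t=2,i=8
  ##.#.|.  b26=0 t=0,i=4
  ##..#|#  b25=1 t=0,i=13
  ##...|#  b24=1 t=1,i=10
  #.###|.  b23=0 t=2,i=9
  #.##.|.  b22=0 t=2,i=13
  #.#.#|.  b21=0 t=0,i=5
  #.#..|#  b20=1 t=0,i=7
  #..##|#  b19=1 t=0,i=14
  #..#.|#  b18=1 t=4,i=2
  #...#|#  b17=1 t=0,i=9
  #....|#  b16=1 t=1,i=18
  .####|#  b15=1 t=0,i=16
  .###.|.  b14=0 t=2,i=10
  .##.#|#  b13=1 t=2,i=7
  .##..|.  b12=0 t=0,i=12
  .#.##|#  b11=1 t=3,i=13
  .#.#.|#  b10=1 t=0,i=6
  .#..#|#  b9=1 t=4,i=4
  .#...|#  b8=1 t=0,i=8
  ..###|#  b7=1 t=0,i=15
  ..##.|.  b6=0 t=0,i=11
  ..#.#|.  b5=0 t=3,i=12
  ..#..|#  b4=1 t=4,i=3
  ...##|.  b3=0 t=0,i=10
  ...#.|.  b2=0 t=3,i=11
  ....#|.  b1=0 t=1,i=4
  .....|#  b0=1 t=1,i=0
  bits 00011011000111111010111110010001 = 455061393

455061393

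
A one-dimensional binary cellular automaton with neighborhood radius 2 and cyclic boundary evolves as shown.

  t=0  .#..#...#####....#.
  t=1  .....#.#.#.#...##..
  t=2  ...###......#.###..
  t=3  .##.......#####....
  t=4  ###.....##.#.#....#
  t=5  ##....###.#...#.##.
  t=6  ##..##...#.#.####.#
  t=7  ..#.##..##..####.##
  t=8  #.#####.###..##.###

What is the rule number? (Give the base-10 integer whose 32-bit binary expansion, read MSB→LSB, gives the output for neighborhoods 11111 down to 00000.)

  nb #####: next=.  (t=0,i=10, bit31=0)
  nb ####.: next=#  (t=0,i=11, bit30=1)
  nb ###.#: next=.  (t=5,i=8, bit29=0)
  nb ###..: next=.  (t=0,i=12, bit28=0)
  nb ##.##: next=#  (t=5,i=18, bit27=1)
  nb ##.#.: next=#  (t=4,i=10, bit26=1)
  nb ##..#: next=#  (t=6,i=2, bit25=1)
  nb ##...: next=.  (t=0,i=13, bit24=0)
  nb #.###: next=#  (t=2,i=14, bit23=1)
  nb #.##.: next=#  (t=5,i=0, bit22=1)
  nb #.#.#: next=.  (t=1,i=7, bit21=0)
  nb #.#..: next=.  (t=1,i=11, bit20=0)
  nb #..##: next=.  (t=6,i=3, bit19=0)
  nb #..#.: next=.  (t=0,i=0, bit18=0)
  nb #...#: next=.  (t=0,i=6, bit17=0)
  nb #....: next=.  (t=0,i=14, bit16=0)
  nb .####: next=#  (t=0,i=9, bit15=1)
  nb .###.: next=.  (t=2,i=4, bit14=0)
  nb .##.#: next=.  (t=4,i=9, bit13=0)
  nb .##..: next=#  (t=1,i=16, bit12=1)
  nb .#.##: next=#  (t=2,i=13, bit11=1)
  nb .#.#.: next=.  (t=1,i=6, bit10=0)
  nb .#..#: next=.  (t=0,i=2, bit9=0)
  nb .#...: next=#  (t=0,i=5, bit8=1)
  nb ..###: next=.  (t=0,i=8, bit7=0)
  nb ..##.: next=#  (t=1,i=15, bit6=1)
  nb ..#.#: next=#  (t=1,i=5, bit5=1)
  nb ..#..: next=.  (t=0,i=1, bit4=0)
  nb ...##: next=#  (t=0,i=7, bit3=1)
  nb ...#.: next=#  (t=0,i=16, bit2=1)
  nb ....#: next=#  (t=0,i=15, bit1=1)
  nb .....: next=.  (t=1,i=0, bit0=0)
  bits 01001110110000001001100101101110 = 1321245038

1321245038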